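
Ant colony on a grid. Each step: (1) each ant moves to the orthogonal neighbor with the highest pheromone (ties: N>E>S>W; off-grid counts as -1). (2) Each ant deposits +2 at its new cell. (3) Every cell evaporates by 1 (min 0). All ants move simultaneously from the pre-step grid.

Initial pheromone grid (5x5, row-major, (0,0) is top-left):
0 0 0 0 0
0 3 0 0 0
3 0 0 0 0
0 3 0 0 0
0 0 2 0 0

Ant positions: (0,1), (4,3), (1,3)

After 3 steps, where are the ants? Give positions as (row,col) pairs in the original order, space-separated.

Step 1: ant0:(0,1)->S->(1,1) | ant1:(4,3)->W->(4,2) | ant2:(1,3)->N->(0,3)
  grid max=4 at (1,1)
Step 2: ant0:(1,1)->N->(0,1) | ant1:(4,2)->N->(3,2) | ant2:(0,3)->E->(0,4)
  grid max=3 at (1,1)
Step 3: ant0:(0,1)->S->(1,1) | ant1:(3,2)->S->(4,2) | ant2:(0,4)->S->(1,4)
  grid max=4 at (1,1)

(1,1) (4,2) (1,4)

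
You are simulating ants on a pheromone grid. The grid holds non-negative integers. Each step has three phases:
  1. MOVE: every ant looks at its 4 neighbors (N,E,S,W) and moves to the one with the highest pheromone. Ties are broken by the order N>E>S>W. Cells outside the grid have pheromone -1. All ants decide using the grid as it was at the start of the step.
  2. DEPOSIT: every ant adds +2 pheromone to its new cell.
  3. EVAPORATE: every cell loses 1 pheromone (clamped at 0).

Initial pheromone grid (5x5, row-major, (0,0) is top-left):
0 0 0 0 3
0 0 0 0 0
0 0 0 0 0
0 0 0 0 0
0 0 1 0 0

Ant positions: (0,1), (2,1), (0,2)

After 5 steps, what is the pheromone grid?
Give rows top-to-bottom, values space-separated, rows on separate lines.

After step 1: ants at (0,2),(1,1),(0,3)
  0 0 1 1 2
  0 1 0 0 0
  0 0 0 0 0
  0 0 0 0 0
  0 0 0 0 0
After step 2: ants at (0,3),(0,1),(0,4)
  0 1 0 2 3
  0 0 0 0 0
  0 0 0 0 0
  0 0 0 0 0
  0 0 0 0 0
After step 3: ants at (0,4),(0,2),(0,3)
  0 0 1 3 4
  0 0 0 0 0
  0 0 0 0 0
  0 0 0 0 0
  0 0 0 0 0
After step 4: ants at (0,3),(0,3),(0,4)
  0 0 0 6 5
  0 0 0 0 0
  0 0 0 0 0
  0 0 0 0 0
  0 0 0 0 0
After step 5: ants at (0,4),(0,4),(0,3)
  0 0 0 7 8
  0 0 0 0 0
  0 0 0 0 0
  0 0 0 0 0
  0 0 0 0 0

0 0 0 7 8
0 0 0 0 0
0 0 0 0 0
0 0 0 0 0
0 0 0 0 0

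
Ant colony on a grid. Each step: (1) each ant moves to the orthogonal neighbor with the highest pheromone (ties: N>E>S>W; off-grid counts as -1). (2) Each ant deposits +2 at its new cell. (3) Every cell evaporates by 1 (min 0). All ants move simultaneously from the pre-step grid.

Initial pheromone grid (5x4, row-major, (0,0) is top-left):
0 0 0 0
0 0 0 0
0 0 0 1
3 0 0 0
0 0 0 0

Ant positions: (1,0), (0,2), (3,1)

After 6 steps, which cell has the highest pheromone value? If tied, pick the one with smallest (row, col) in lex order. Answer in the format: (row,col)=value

Step 1: ant0:(1,0)->N->(0,0) | ant1:(0,2)->E->(0,3) | ant2:(3,1)->W->(3,0)
  grid max=4 at (3,0)
Step 2: ant0:(0,0)->E->(0,1) | ant1:(0,3)->S->(1,3) | ant2:(3,0)->N->(2,0)
  grid max=3 at (3,0)
Step 3: ant0:(0,1)->E->(0,2) | ant1:(1,3)->N->(0,3) | ant2:(2,0)->S->(3,0)
  grid max=4 at (3,0)
Step 4: ant0:(0,2)->E->(0,3) | ant1:(0,3)->W->(0,2) | ant2:(3,0)->N->(2,0)
  grid max=3 at (3,0)
Step 5: ant0:(0,3)->W->(0,2) | ant1:(0,2)->E->(0,3) | ant2:(2,0)->S->(3,0)
  grid max=4 at (3,0)
Step 6: ant0:(0,2)->E->(0,3) | ant1:(0,3)->W->(0,2) | ant2:(3,0)->N->(2,0)
  grid max=4 at (0,2)
Final grid:
  0 0 4 4
  0 0 0 0
  1 0 0 0
  3 0 0 0
  0 0 0 0
Max pheromone 4 at (0,2)

Answer: (0,2)=4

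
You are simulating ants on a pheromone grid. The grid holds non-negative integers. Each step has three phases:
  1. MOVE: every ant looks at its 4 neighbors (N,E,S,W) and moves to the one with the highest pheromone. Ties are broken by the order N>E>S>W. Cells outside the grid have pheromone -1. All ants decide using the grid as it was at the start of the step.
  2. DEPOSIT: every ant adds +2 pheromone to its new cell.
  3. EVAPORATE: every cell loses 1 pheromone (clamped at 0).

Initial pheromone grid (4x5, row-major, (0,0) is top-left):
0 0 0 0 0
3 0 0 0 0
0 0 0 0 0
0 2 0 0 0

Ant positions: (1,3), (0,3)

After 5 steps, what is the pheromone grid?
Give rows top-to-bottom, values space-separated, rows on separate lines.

After step 1: ants at (0,3),(0,4)
  0 0 0 1 1
  2 0 0 0 0
  0 0 0 0 0
  0 1 0 0 0
After step 2: ants at (0,4),(0,3)
  0 0 0 2 2
  1 0 0 0 0
  0 0 0 0 0
  0 0 0 0 0
After step 3: ants at (0,3),(0,4)
  0 0 0 3 3
  0 0 0 0 0
  0 0 0 0 0
  0 0 0 0 0
After step 4: ants at (0,4),(0,3)
  0 0 0 4 4
  0 0 0 0 0
  0 0 0 0 0
  0 0 0 0 0
After step 5: ants at (0,3),(0,4)
  0 0 0 5 5
  0 0 0 0 0
  0 0 0 0 0
  0 0 0 0 0

0 0 0 5 5
0 0 0 0 0
0 0 0 0 0
0 0 0 0 0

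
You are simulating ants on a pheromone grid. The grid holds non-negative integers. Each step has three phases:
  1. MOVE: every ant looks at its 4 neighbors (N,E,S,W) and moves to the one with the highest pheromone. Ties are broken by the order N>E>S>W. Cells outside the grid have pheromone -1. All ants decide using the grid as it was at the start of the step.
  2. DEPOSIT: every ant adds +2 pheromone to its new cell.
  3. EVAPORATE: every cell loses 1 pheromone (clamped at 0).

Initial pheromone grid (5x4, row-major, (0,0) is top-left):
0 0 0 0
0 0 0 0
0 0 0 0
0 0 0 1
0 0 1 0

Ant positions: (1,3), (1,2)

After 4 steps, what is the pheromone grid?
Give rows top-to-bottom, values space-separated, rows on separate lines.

After step 1: ants at (0,3),(0,2)
  0 0 1 1
  0 0 0 0
  0 0 0 0
  0 0 0 0
  0 0 0 0
After step 2: ants at (0,2),(0,3)
  0 0 2 2
  0 0 0 0
  0 0 0 0
  0 0 0 0
  0 0 0 0
After step 3: ants at (0,3),(0,2)
  0 0 3 3
  0 0 0 0
  0 0 0 0
  0 0 0 0
  0 0 0 0
After step 4: ants at (0,2),(0,3)
  0 0 4 4
  0 0 0 0
  0 0 0 0
  0 0 0 0
  0 0 0 0

0 0 4 4
0 0 0 0
0 0 0 0
0 0 0 0
0 0 0 0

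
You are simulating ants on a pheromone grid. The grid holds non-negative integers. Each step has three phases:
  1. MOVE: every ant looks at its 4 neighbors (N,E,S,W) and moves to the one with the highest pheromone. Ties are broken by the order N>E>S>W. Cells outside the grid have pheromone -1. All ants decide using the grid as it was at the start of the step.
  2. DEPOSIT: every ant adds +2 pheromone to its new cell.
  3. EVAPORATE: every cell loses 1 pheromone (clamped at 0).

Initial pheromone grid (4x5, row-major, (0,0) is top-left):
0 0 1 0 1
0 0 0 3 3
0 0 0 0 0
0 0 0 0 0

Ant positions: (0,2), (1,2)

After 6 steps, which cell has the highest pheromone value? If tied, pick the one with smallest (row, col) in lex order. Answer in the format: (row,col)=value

Step 1: ant0:(0,2)->E->(0,3) | ant1:(1,2)->E->(1,3)
  grid max=4 at (1,3)
Step 2: ant0:(0,3)->S->(1,3) | ant1:(1,3)->E->(1,4)
  grid max=5 at (1,3)
Step 3: ant0:(1,3)->E->(1,4) | ant1:(1,4)->W->(1,3)
  grid max=6 at (1,3)
Step 4: ant0:(1,4)->W->(1,3) | ant1:(1,3)->E->(1,4)
  grid max=7 at (1,3)
Step 5: ant0:(1,3)->E->(1,4) | ant1:(1,4)->W->(1,3)
  grid max=8 at (1,3)
Step 6: ant0:(1,4)->W->(1,3) | ant1:(1,3)->E->(1,4)
  grid max=9 at (1,3)
Final grid:
  0 0 0 0 0
  0 0 0 9 7
  0 0 0 0 0
  0 0 0 0 0
Max pheromone 9 at (1,3)

Answer: (1,3)=9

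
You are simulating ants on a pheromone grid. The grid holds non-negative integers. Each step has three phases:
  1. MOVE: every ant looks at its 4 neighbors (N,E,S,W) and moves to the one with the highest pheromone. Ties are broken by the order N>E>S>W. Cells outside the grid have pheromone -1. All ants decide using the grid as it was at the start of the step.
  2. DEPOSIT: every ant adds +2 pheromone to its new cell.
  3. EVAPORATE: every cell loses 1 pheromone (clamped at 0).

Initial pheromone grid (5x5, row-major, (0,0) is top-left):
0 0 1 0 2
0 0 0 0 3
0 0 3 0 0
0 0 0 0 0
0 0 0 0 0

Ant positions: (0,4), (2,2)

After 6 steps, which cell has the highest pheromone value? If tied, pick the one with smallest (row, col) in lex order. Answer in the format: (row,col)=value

Answer: (1,4)=3

Derivation:
Step 1: ant0:(0,4)->S->(1,4) | ant1:(2,2)->N->(1,2)
  grid max=4 at (1,4)
Step 2: ant0:(1,4)->N->(0,4) | ant1:(1,2)->S->(2,2)
  grid max=3 at (1,4)
Step 3: ant0:(0,4)->S->(1,4) | ant1:(2,2)->N->(1,2)
  grid max=4 at (1,4)
Step 4: ant0:(1,4)->N->(0,4) | ant1:(1,2)->S->(2,2)
  grid max=3 at (1,4)
Step 5: ant0:(0,4)->S->(1,4) | ant1:(2,2)->N->(1,2)
  grid max=4 at (1,4)
Step 6: ant0:(1,4)->N->(0,4) | ant1:(1,2)->S->(2,2)
  grid max=3 at (1,4)
Final grid:
  0 0 0 0 2
  0 0 0 0 3
  0 0 3 0 0
  0 0 0 0 0
  0 0 0 0 0
Max pheromone 3 at (1,4)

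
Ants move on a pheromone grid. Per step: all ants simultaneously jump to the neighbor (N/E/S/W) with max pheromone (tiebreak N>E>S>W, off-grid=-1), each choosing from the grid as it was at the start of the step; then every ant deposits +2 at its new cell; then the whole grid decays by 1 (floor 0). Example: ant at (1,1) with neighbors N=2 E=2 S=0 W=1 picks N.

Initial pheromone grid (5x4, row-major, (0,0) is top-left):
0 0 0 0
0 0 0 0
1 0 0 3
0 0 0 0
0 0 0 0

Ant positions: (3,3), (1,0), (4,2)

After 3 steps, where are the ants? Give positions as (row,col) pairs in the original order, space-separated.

Step 1: ant0:(3,3)->N->(2,3) | ant1:(1,0)->S->(2,0) | ant2:(4,2)->N->(3,2)
  grid max=4 at (2,3)
Step 2: ant0:(2,3)->N->(1,3) | ant1:(2,0)->N->(1,0) | ant2:(3,2)->N->(2,2)
  grid max=3 at (2,3)
Step 3: ant0:(1,3)->S->(2,3) | ant1:(1,0)->S->(2,0) | ant2:(2,2)->E->(2,3)
  grid max=6 at (2,3)

(2,3) (2,0) (2,3)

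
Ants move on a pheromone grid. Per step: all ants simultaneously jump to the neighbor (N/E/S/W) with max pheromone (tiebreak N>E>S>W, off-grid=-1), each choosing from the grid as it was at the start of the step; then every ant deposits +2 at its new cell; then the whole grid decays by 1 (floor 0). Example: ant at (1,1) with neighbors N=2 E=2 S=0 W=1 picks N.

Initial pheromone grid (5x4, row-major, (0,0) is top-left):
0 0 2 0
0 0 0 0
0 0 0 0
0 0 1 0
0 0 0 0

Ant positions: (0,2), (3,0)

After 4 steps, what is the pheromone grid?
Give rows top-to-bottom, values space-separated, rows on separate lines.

After step 1: ants at (0,3),(2,0)
  0 0 1 1
  0 0 0 0
  1 0 0 0
  0 0 0 0
  0 0 0 0
After step 2: ants at (0,2),(1,0)
  0 0 2 0
  1 0 0 0
  0 0 0 0
  0 0 0 0
  0 0 0 0
After step 3: ants at (0,3),(0,0)
  1 0 1 1
  0 0 0 0
  0 0 0 0
  0 0 0 0
  0 0 0 0
After step 4: ants at (0,2),(0,1)
  0 1 2 0
  0 0 0 0
  0 0 0 0
  0 0 0 0
  0 0 0 0

0 1 2 0
0 0 0 0
0 0 0 0
0 0 0 0
0 0 0 0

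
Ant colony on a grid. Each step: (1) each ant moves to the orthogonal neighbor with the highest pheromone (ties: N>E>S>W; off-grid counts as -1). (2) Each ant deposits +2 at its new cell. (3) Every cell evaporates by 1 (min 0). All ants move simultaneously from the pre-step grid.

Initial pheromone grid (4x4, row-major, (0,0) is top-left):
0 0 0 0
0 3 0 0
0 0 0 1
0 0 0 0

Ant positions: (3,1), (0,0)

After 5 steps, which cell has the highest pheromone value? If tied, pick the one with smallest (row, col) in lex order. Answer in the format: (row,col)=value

Step 1: ant0:(3,1)->N->(2,1) | ant1:(0,0)->E->(0,1)
  grid max=2 at (1,1)
Step 2: ant0:(2,1)->N->(1,1) | ant1:(0,1)->S->(1,1)
  grid max=5 at (1,1)
Step 3: ant0:(1,1)->N->(0,1) | ant1:(1,1)->N->(0,1)
  grid max=4 at (1,1)
Step 4: ant0:(0,1)->S->(1,1) | ant1:(0,1)->S->(1,1)
  grid max=7 at (1,1)
Step 5: ant0:(1,1)->N->(0,1) | ant1:(1,1)->N->(0,1)
  grid max=6 at (1,1)
Final grid:
  0 5 0 0
  0 6 0 0
  0 0 0 0
  0 0 0 0
Max pheromone 6 at (1,1)

Answer: (1,1)=6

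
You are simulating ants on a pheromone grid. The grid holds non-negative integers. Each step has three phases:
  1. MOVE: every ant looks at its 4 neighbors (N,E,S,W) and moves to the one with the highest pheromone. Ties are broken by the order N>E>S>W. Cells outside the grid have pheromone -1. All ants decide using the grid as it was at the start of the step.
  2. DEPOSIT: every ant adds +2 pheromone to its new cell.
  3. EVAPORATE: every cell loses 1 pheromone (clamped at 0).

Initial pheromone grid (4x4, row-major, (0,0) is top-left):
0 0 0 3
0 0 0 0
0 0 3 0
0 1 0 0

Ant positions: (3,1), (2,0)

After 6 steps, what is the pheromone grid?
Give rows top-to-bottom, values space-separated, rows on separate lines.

After step 1: ants at (2,1),(1,0)
  0 0 0 2
  1 0 0 0
  0 1 2 0
  0 0 0 0
After step 2: ants at (2,2),(0,0)
  1 0 0 1
  0 0 0 0
  0 0 3 0
  0 0 0 0
After step 3: ants at (1,2),(0,1)
  0 1 0 0
  0 0 1 0
  0 0 2 0
  0 0 0 0
After step 4: ants at (2,2),(0,2)
  0 0 1 0
  0 0 0 0
  0 0 3 0
  0 0 0 0
After step 5: ants at (1,2),(0,3)
  0 0 0 1
  0 0 1 0
  0 0 2 0
  0 0 0 0
After step 6: ants at (2,2),(1,3)
  0 0 0 0
  0 0 0 1
  0 0 3 0
  0 0 0 0

0 0 0 0
0 0 0 1
0 0 3 0
0 0 0 0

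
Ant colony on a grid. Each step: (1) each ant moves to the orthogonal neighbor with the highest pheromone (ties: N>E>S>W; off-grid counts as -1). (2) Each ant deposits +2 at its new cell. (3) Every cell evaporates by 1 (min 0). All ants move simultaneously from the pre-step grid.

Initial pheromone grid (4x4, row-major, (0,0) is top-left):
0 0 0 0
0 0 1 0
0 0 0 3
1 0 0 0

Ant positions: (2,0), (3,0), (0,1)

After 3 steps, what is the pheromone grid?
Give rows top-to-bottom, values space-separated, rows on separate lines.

After step 1: ants at (3,0),(2,0),(0,2)
  0 0 1 0
  0 0 0 0
  1 0 0 2
  2 0 0 0
After step 2: ants at (2,0),(3,0),(0,3)
  0 0 0 1
  0 0 0 0
  2 0 0 1
  3 0 0 0
After step 3: ants at (3,0),(2,0),(1,3)
  0 0 0 0
  0 0 0 1
  3 0 0 0
  4 0 0 0

0 0 0 0
0 0 0 1
3 0 0 0
4 0 0 0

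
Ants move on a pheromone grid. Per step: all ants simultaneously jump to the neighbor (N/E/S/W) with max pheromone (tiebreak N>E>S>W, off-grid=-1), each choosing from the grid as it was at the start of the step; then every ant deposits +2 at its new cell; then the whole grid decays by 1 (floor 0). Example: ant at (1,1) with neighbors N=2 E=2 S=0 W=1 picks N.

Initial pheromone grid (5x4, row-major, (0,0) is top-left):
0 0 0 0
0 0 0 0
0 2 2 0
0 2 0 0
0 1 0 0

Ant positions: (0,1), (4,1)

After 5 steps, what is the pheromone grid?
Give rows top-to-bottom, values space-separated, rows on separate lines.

After step 1: ants at (0,2),(3,1)
  0 0 1 0
  0 0 0 0
  0 1 1 0
  0 3 0 0
  0 0 0 0
After step 2: ants at (0,3),(2,1)
  0 0 0 1
  0 0 0 0
  0 2 0 0
  0 2 0 0
  0 0 0 0
After step 3: ants at (1,3),(3,1)
  0 0 0 0
  0 0 0 1
  0 1 0 0
  0 3 0 0
  0 0 0 0
After step 4: ants at (0,3),(2,1)
  0 0 0 1
  0 0 0 0
  0 2 0 0
  0 2 0 0
  0 0 0 0
After step 5: ants at (1,3),(3,1)
  0 0 0 0
  0 0 0 1
  0 1 0 0
  0 3 0 0
  0 0 0 0

0 0 0 0
0 0 0 1
0 1 0 0
0 3 0 0
0 0 0 0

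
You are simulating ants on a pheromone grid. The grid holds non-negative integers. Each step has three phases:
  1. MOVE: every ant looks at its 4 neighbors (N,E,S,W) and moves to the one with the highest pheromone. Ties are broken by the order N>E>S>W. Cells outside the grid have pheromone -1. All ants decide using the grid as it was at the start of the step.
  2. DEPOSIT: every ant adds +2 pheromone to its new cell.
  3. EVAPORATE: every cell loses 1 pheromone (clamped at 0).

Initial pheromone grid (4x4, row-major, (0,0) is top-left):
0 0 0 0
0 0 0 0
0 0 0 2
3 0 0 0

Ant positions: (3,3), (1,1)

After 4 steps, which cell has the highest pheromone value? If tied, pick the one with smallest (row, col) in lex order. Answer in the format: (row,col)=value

Answer: (1,3)=3

Derivation:
Step 1: ant0:(3,3)->N->(2,3) | ant1:(1,1)->N->(0,1)
  grid max=3 at (2,3)
Step 2: ant0:(2,3)->N->(1,3) | ant1:(0,1)->E->(0,2)
  grid max=2 at (2,3)
Step 3: ant0:(1,3)->S->(2,3) | ant1:(0,2)->E->(0,3)
  grid max=3 at (2,3)
Step 4: ant0:(2,3)->N->(1,3) | ant1:(0,3)->S->(1,3)
  grid max=3 at (1,3)
Final grid:
  0 0 0 0
  0 0 0 3
  0 0 0 2
  0 0 0 0
Max pheromone 3 at (1,3)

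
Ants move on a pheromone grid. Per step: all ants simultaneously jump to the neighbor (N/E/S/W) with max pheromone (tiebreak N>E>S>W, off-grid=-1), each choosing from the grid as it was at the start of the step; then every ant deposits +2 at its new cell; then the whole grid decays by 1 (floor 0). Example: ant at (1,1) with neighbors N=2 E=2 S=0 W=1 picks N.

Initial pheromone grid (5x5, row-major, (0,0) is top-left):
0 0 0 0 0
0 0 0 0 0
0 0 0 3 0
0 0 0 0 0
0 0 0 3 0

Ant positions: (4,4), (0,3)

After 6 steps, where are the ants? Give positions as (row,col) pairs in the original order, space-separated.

Step 1: ant0:(4,4)->W->(4,3) | ant1:(0,3)->E->(0,4)
  grid max=4 at (4,3)
Step 2: ant0:(4,3)->N->(3,3) | ant1:(0,4)->S->(1,4)
  grid max=3 at (4,3)
Step 3: ant0:(3,3)->S->(4,3) | ant1:(1,4)->N->(0,4)
  grid max=4 at (4,3)
Step 4: ant0:(4,3)->N->(3,3) | ant1:(0,4)->S->(1,4)
  grid max=3 at (4,3)
Step 5: ant0:(3,3)->S->(4,3) | ant1:(1,4)->N->(0,4)
  grid max=4 at (4,3)
Step 6: ant0:(4,3)->N->(3,3) | ant1:(0,4)->S->(1,4)
  grid max=3 at (4,3)

(3,3) (1,4)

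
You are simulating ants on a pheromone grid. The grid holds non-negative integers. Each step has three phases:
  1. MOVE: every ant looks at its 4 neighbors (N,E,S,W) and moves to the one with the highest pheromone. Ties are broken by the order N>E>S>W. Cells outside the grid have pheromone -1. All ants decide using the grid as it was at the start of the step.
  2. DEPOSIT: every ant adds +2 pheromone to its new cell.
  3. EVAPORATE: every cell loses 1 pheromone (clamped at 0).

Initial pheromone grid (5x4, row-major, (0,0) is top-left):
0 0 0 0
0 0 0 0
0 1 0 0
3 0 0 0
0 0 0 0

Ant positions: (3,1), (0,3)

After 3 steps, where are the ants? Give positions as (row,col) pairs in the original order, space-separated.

Step 1: ant0:(3,1)->W->(3,0) | ant1:(0,3)->S->(1,3)
  grid max=4 at (3,0)
Step 2: ant0:(3,0)->N->(2,0) | ant1:(1,3)->N->(0,3)
  grid max=3 at (3,0)
Step 3: ant0:(2,0)->S->(3,0) | ant1:(0,3)->S->(1,3)
  grid max=4 at (3,0)

(3,0) (1,3)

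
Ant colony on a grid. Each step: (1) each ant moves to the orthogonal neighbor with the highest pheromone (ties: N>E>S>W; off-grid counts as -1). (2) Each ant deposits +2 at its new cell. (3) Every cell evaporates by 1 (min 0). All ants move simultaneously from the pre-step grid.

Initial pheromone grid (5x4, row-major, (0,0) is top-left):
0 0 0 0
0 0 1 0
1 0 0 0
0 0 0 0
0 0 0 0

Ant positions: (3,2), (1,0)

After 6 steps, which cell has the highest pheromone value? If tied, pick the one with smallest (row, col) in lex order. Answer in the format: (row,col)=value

Answer: (0,3)=1

Derivation:
Step 1: ant0:(3,2)->N->(2,2) | ant1:(1,0)->S->(2,0)
  grid max=2 at (2,0)
Step 2: ant0:(2,2)->N->(1,2) | ant1:(2,0)->N->(1,0)
  grid max=1 at (1,0)
Step 3: ant0:(1,2)->N->(0,2) | ant1:(1,0)->S->(2,0)
  grid max=2 at (2,0)
Step 4: ant0:(0,2)->E->(0,3) | ant1:(2,0)->N->(1,0)
  grid max=1 at (0,3)
Step 5: ant0:(0,3)->S->(1,3) | ant1:(1,0)->S->(2,0)
  grid max=2 at (2,0)
Step 6: ant0:(1,3)->N->(0,3) | ant1:(2,0)->N->(1,0)
  grid max=1 at (0,3)
Final grid:
  0 0 0 1
  1 0 0 0
  1 0 0 0
  0 0 0 0
  0 0 0 0
Max pheromone 1 at (0,3)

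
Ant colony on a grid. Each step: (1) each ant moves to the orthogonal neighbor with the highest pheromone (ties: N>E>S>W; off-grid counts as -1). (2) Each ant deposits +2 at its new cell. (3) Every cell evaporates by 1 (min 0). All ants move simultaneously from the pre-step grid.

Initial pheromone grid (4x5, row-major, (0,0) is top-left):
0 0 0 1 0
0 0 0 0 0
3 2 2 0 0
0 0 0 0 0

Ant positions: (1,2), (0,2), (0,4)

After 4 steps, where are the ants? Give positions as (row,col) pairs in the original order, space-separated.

Step 1: ant0:(1,2)->S->(2,2) | ant1:(0,2)->E->(0,3) | ant2:(0,4)->W->(0,3)
  grid max=4 at (0,3)
Step 2: ant0:(2,2)->W->(2,1) | ant1:(0,3)->E->(0,4) | ant2:(0,3)->E->(0,4)
  grid max=3 at (0,3)
Step 3: ant0:(2,1)->E->(2,2) | ant1:(0,4)->W->(0,3) | ant2:(0,4)->W->(0,3)
  grid max=6 at (0,3)
Step 4: ant0:(2,2)->W->(2,1) | ant1:(0,3)->E->(0,4) | ant2:(0,3)->E->(0,4)
  grid max=5 at (0,3)

(2,1) (0,4) (0,4)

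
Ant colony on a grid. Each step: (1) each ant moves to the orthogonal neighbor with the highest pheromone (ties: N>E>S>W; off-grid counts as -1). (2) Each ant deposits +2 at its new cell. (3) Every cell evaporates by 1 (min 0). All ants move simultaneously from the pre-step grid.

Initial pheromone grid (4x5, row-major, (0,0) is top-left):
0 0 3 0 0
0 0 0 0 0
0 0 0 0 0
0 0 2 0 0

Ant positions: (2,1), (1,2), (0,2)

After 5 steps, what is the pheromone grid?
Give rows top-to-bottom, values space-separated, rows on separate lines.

After step 1: ants at (1,1),(0,2),(0,3)
  0 0 4 1 0
  0 1 0 0 0
  0 0 0 0 0
  0 0 1 0 0
After step 2: ants at (0,1),(0,3),(0,2)
  0 1 5 2 0
  0 0 0 0 0
  0 0 0 0 0
  0 0 0 0 0
After step 3: ants at (0,2),(0,2),(0,3)
  0 0 8 3 0
  0 0 0 0 0
  0 0 0 0 0
  0 0 0 0 0
After step 4: ants at (0,3),(0,3),(0,2)
  0 0 9 6 0
  0 0 0 0 0
  0 0 0 0 0
  0 0 0 0 0
After step 5: ants at (0,2),(0,2),(0,3)
  0 0 12 7 0
  0 0 0 0 0
  0 0 0 0 0
  0 0 0 0 0

0 0 12 7 0
0 0 0 0 0
0 0 0 0 0
0 0 0 0 0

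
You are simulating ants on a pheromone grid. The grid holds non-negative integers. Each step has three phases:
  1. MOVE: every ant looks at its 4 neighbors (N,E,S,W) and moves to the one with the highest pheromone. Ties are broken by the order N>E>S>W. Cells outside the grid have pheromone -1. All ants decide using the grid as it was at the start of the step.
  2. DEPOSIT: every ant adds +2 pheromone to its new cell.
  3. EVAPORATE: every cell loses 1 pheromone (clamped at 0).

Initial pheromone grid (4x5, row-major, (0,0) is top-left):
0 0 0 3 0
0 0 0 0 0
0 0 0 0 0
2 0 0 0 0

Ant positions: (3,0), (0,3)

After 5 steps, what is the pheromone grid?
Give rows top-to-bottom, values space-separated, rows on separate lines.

After step 1: ants at (2,0),(0,4)
  0 0 0 2 1
  0 0 0 0 0
  1 0 0 0 0
  1 0 0 0 0
After step 2: ants at (3,0),(0,3)
  0 0 0 3 0
  0 0 0 0 0
  0 0 0 0 0
  2 0 0 0 0
After step 3: ants at (2,0),(0,4)
  0 0 0 2 1
  0 0 0 0 0
  1 0 0 0 0
  1 0 0 0 0
After step 4: ants at (3,0),(0,3)
  0 0 0 3 0
  0 0 0 0 0
  0 0 0 0 0
  2 0 0 0 0
After step 5: ants at (2,0),(0,4)
  0 0 0 2 1
  0 0 0 0 0
  1 0 0 0 0
  1 0 0 0 0

0 0 0 2 1
0 0 0 0 0
1 0 0 0 0
1 0 0 0 0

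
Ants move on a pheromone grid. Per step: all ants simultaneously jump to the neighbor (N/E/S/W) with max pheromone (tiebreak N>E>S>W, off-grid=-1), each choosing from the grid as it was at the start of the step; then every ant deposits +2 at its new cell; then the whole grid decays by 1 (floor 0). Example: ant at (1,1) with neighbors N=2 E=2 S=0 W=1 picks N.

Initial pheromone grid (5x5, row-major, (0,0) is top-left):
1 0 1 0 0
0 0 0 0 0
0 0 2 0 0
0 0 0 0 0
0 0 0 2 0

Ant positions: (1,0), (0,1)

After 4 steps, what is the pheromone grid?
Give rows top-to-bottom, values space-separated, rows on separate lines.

After step 1: ants at (0,0),(0,2)
  2 0 2 0 0
  0 0 0 0 0
  0 0 1 0 0
  0 0 0 0 0
  0 0 0 1 0
After step 2: ants at (0,1),(0,3)
  1 1 1 1 0
  0 0 0 0 0
  0 0 0 0 0
  0 0 0 0 0
  0 0 0 0 0
After step 3: ants at (0,2),(0,2)
  0 0 4 0 0
  0 0 0 0 0
  0 0 0 0 0
  0 0 0 0 0
  0 0 0 0 0
After step 4: ants at (0,3),(0,3)
  0 0 3 3 0
  0 0 0 0 0
  0 0 0 0 0
  0 0 0 0 0
  0 0 0 0 0

0 0 3 3 0
0 0 0 0 0
0 0 0 0 0
0 0 0 0 0
0 0 0 0 0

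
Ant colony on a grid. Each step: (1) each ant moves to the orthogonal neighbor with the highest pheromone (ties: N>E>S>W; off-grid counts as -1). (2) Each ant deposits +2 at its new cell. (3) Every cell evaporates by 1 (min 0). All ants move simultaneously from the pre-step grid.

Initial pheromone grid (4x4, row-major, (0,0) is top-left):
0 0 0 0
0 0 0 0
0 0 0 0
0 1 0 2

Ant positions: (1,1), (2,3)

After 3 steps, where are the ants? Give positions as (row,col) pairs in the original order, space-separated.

Step 1: ant0:(1,1)->N->(0,1) | ant1:(2,3)->S->(3,3)
  grid max=3 at (3,3)
Step 2: ant0:(0,1)->E->(0,2) | ant1:(3,3)->N->(2,3)
  grid max=2 at (3,3)
Step 3: ant0:(0,2)->E->(0,3) | ant1:(2,3)->S->(3,3)
  grid max=3 at (3,3)

(0,3) (3,3)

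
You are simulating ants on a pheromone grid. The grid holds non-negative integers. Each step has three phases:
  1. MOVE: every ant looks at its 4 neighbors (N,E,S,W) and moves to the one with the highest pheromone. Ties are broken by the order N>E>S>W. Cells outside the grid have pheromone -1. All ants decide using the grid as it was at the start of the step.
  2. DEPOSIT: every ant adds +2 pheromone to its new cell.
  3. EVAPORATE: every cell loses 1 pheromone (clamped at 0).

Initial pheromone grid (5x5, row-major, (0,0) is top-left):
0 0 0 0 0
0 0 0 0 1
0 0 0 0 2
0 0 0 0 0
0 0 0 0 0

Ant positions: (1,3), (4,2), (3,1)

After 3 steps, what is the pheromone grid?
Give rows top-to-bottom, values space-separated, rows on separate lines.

After step 1: ants at (1,4),(3,2),(2,1)
  0 0 0 0 0
  0 0 0 0 2
  0 1 0 0 1
  0 0 1 0 0
  0 0 0 0 0
After step 2: ants at (2,4),(2,2),(1,1)
  0 0 0 0 0
  0 1 0 0 1
  0 0 1 0 2
  0 0 0 0 0
  0 0 0 0 0
After step 3: ants at (1,4),(1,2),(0,1)
  0 1 0 0 0
  0 0 1 0 2
  0 0 0 0 1
  0 0 0 0 0
  0 0 0 0 0

0 1 0 0 0
0 0 1 0 2
0 0 0 0 1
0 0 0 0 0
0 0 0 0 0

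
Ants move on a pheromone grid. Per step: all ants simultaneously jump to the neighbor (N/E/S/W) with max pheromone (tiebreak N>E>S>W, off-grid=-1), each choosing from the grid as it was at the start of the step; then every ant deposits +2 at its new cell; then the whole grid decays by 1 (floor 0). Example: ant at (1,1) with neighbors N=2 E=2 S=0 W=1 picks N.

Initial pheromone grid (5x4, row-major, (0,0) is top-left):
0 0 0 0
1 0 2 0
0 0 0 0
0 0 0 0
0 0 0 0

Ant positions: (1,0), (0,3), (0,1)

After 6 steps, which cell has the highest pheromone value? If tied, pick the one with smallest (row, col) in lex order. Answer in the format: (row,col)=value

Step 1: ant0:(1,0)->N->(0,0) | ant1:(0,3)->S->(1,3) | ant2:(0,1)->E->(0,2)
  grid max=1 at (0,0)
Step 2: ant0:(0,0)->E->(0,1) | ant1:(1,3)->W->(1,2) | ant2:(0,2)->S->(1,2)
  grid max=4 at (1,2)
Step 3: ant0:(0,1)->E->(0,2) | ant1:(1,2)->N->(0,2) | ant2:(1,2)->N->(0,2)
  grid max=5 at (0,2)
Step 4: ant0:(0,2)->S->(1,2) | ant1:(0,2)->S->(1,2) | ant2:(0,2)->S->(1,2)
  grid max=8 at (1,2)
Step 5: ant0:(1,2)->N->(0,2) | ant1:(1,2)->N->(0,2) | ant2:(1,2)->N->(0,2)
  grid max=9 at (0,2)
Step 6: ant0:(0,2)->S->(1,2) | ant1:(0,2)->S->(1,2) | ant2:(0,2)->S->(1,2)
  grid max=12 at (1,2)
Final grid:
  0 0 8 0
  0 0 12 0
  0 0 0 0
  0 0 0 0
  0 0 0 0
Max pheromone 12 at (1,2)

Answer: (1,2)=12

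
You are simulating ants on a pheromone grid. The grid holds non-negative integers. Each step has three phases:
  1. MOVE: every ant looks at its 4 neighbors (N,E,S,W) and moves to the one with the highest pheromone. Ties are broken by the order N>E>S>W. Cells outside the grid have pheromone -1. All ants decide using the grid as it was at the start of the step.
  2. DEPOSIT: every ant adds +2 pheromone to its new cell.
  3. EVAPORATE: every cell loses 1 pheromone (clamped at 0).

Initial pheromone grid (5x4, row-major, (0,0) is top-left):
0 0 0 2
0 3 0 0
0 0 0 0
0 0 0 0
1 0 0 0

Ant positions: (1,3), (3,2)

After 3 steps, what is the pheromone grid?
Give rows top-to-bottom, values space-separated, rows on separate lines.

After step 1: ants at (0,3),(2,2)
  0 0 0 3
  0 2 0 0
  0 0 1 0
  0 0 0 0
  0 0 0 0
After step 2: ants at (1,3),(1,2)
  0 0 0 2
  0 1 1 1
  0 0 0 0
  0 0 0 0
  0 0 0 0
After step 3: ants at (0,3),(1,3)
  0 0 0 3
  0 0 0 2
  0 0 0 0
  0 0 0 0
  0 0 0 0

0 0 0 3
0 0 0 2
0 0 0 0
0 0 0 0
0 0 0 0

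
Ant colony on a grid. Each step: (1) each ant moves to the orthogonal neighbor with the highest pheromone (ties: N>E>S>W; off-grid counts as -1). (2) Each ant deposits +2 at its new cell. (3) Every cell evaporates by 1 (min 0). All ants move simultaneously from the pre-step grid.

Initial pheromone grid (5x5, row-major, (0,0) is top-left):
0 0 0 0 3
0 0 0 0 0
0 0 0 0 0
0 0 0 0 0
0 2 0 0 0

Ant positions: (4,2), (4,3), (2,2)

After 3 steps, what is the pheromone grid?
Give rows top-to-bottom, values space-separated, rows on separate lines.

After step 1: ants at (4,1),(3,3),(1,2)
  0 0 0 0 2
  0 0 1 0 0
  0 0 0 0 0
  0 0 0 1 0
  0 3 0 0 0
After step 2: ants at (3,1),(2,3),(0,2)
  0 0 1 0 1
  0 0 0 0 0
  0 0 0 1 0
  0 1 0 0 0
  0 2 0 0 0
After step 3: ants at (4,1),(1,3),(0,3)
  0 0 0 1 0
  0 0 0 1 0
  0 0 0 0 0
  0 0 0 0 0
  0 3 0 0 0

0 0 0 1 0
0 0 0 1 0
0 0 0 0 0
0 0 0 0 0
0 3 0 0 0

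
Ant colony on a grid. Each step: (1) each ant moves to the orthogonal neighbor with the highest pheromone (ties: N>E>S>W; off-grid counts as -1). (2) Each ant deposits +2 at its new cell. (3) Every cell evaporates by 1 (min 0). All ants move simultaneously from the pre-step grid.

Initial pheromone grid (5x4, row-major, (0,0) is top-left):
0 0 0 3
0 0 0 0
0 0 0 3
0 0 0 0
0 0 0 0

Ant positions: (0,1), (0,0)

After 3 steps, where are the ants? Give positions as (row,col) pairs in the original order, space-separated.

Step 1: ant0:(0,1)->E->(0,2) | ant1:(0,0)->E->(0,1)
  grid max=2 at (0,3)
Step 2: ant0:(0,2)->E->(0,3) | ant1:(0,1)->E->(0,2)
  grid max=3 at (0,3)
Step 3: ant0:(0,3)->W->(0,2) | ant1:(0,2)->E->(0,3)
  grid max=4 at (0,3)

(0,2) (0,3)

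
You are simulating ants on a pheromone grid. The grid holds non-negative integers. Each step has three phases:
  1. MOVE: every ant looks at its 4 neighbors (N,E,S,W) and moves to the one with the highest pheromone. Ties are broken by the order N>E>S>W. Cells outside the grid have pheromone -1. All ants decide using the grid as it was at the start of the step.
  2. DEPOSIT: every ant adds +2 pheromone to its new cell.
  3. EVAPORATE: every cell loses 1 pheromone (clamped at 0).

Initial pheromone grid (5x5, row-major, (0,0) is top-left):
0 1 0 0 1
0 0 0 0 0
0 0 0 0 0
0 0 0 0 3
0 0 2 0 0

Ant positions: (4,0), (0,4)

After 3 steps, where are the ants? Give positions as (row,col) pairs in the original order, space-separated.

Step 1: ant0:(4,0)->N->(3,0) | ant1:(0,4)->S->(1,4)
  grid max=2 at (3,4)
Step 2: ant0:(3,0)->N->(2,0) | ant1:(1,4)->N->(0,4)
  grid max=1 at (0,4)
Step 3: ant0:(2,0)->N->(1,0) | ant1:(0,4)->S->(1,4)
  grid max=1 at (1,0)

(1,0) (1,4)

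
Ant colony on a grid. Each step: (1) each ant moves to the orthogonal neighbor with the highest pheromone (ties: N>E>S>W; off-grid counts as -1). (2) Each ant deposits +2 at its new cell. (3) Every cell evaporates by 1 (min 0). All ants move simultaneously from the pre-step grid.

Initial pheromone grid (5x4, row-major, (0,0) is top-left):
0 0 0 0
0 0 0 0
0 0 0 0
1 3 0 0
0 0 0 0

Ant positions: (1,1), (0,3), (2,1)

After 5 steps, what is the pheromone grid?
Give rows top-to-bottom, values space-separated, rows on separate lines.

After step 1: ants at (0,1),(1,3),(3,1)
  0 1 0 0
  0 0 0 1
  0 0 0 0
  0 4 0 0
  0 0 0 0
After step 2: ants at (0,2),(0,3),(2,1)
  0 0 1 1
  0 0 0 0
  0 1 0 0
  0 3 0 0
  0 0 0 0
After step 3: ants at (0,3),(0,2),(3,1)
  0 0 2 2
  0 0 0 0
  0 0 0 0
  0 4 0 0
  0 0 0 0
After step 4: ants at (0,2),(0,3),(2,1)
  0 0 3 3
  0 0 0 0
  0 1 0 0
  0 3 0 0
  0 0 0 0
After step 5: ants at (0,3),(0,2),(3,1)
  0 0 4 4
  0 0 0 0
  0 0 0 0
  0 4 0 0
  0 0 0 0

0 0 4 4
0 0 0 0
0 0 0 0
0 4 0 0
0 0 0 0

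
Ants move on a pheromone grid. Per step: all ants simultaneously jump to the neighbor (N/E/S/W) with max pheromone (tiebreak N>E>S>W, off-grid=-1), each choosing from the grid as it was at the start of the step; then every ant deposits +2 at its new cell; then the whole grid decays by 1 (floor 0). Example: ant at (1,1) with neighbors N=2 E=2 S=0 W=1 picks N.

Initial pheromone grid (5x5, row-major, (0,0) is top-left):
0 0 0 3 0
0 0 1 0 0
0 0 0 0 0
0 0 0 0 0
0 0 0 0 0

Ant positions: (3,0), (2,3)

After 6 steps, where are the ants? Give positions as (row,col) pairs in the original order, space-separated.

Step 1: ant0:(3,0)->N->(2,0) | ant1:(2,3)->N->(1,3)
  grid max=2 at (0,3)
Step 2: ant0:(2,0)->N->(1,0) | ant1:(1,3)->N->(0,3)
  grid max=3 at (0,3)
Step 3: ant0:(1,0)->N->(0,0) | ant1:(0,3)->E->(0,4)
  grid max=2 at (0,3)
Step 4: ant0:(0,0)->E->(0,1) | ant1:(0,4)->W->(0,3)
  grid max=3 at (0,3)
Step 5: ant0:(0,1)->E->(0,2) | ant1:(0,3)->E->(0,4)
  grid max=2 at (0,3)
Step 6: ant0:(0,2)->E->(0,3) | ant1:(0,4)->W->(0,3)
  grid max=5 at (0,3)

(0,3) (0,3)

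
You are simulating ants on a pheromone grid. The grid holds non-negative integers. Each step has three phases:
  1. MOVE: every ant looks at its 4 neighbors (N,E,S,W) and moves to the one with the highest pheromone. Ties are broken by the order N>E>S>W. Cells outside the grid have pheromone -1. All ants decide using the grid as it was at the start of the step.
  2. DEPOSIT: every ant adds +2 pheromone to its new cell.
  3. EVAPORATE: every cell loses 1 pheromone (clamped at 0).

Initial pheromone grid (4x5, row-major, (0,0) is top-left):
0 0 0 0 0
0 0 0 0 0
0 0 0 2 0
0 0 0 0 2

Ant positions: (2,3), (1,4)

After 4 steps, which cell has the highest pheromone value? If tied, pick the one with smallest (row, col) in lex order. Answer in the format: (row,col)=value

Step 1: ant0:(2,3)->N->(1,3) | ant1:(1,4)->N->(0,4)
  grid max=1 at (0,4)
Step 2: ant0:(1,3)->S->(2,3) | ant1:(0,4)->S->(1,4)
  grid max=2 at (2,3)
Step 3: ant0:(2,3)->N->(1,3) | ant1:(1,4)->N->(0,4)
  grid max=1 at (0,4)
Step 4: ant0:(1,3)->S->(2,3) | ant1:(0,4)->S->(1,4)
  grid max=2 at (2,3)
Final grid:
  0 0 0 0 0
  0 0 0 0 1
  0 0 0 2 0
  0 0 0 0 0
Max pheromone 2 at (2,3)

Answer: (2,3)=2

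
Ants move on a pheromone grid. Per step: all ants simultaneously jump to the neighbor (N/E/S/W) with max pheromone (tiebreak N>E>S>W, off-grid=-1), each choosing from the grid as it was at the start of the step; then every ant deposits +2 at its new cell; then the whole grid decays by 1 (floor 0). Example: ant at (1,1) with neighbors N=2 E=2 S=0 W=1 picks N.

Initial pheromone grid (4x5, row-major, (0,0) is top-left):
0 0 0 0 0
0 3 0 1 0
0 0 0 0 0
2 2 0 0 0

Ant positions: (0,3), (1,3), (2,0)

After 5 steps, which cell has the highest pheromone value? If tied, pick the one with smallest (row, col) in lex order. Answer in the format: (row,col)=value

Answer: (1,3)=6

Derivation:
Step 1: ant0:(0,3)->S->(1,3) | ant1:(1,3)->N->(0,3) | ant2:(2,0)->S->(3,0)
  grid max=3 at (3,0)
Step 2: ant0:(1,3)->N->(0,3) | ant1:(0,3)->S->(1,3) | ant2:(3,0)->E->(3,1)
  grid max=3 at (1,3)
Step 3: ant0:(0,3)->S->(1,3) | ant1:(1,3)->N->(0,3) | ant2:(3,1)->W->(3,0)
  grid max=4 at (1,3)
Step 4: ant0:(1,3)->N->(0,3) | ant1:(0,3)->S->(1,3) | ant2:(3,0)->E->(3,1)
  grid max=5 at (1,3)
Step 5: ant0:(0,3)->S->(1,3) | ant1:(1,3)->N->(0,3) | ant2:(3,1)->W->(3,0)
  grid max=6 at (1,3)
Final grid:
  0 0 0 5 0
  0 0 0 6 0
  0 0 0 0 0
  3 1 0 0 0
Max pheromone 6 at (1,3)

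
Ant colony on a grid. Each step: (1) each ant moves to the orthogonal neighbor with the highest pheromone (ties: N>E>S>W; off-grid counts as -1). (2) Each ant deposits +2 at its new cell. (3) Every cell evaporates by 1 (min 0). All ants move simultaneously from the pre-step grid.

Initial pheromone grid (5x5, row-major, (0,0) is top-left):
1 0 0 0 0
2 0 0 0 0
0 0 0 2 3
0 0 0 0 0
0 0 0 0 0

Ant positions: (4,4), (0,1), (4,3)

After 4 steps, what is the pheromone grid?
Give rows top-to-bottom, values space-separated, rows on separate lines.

After step 1: ants at (3,4),(0,0),(3,3)
  2 0 0 0 0
  1 0 0 0 0
  0 0 0 1 2
  0 0 0 1 1
  0 0 0 0 0
After step 2: ants at (2,4),(1,0),(2,3)
  1 0 0 0 0
  2 0 0 0 0
  0 0 0 2 3
  0 0 0 0 0
  0 0 0 0 0
After step 3: ants at (2,3),(0,0),(2,4)
  2 0 0 0 0
  1 0 0 0 0
  0 0 0 3 4
  0 0 0 0 0
  0 0 0 0 0
After step 4: ants at (2,4),(1,0),(2,3)
  1 0 0 0 0
  2 0 0 0 0
  0 0 0 4 5
  0 0 0 0 0
  0 0 0 0 0

1 0 0 0 0
2 0 0 0 0
0 0 0 4 5
0 0 0 0 0
0 0 0 0 0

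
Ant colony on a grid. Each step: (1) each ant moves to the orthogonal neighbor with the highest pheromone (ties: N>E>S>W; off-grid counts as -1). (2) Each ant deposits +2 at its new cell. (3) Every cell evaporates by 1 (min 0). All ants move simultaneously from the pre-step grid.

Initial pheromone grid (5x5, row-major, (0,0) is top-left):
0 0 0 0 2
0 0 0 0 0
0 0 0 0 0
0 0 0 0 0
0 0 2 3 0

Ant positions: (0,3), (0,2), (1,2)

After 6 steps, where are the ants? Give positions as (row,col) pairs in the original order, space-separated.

Step 1: ant0:(0,3)->E->(0,4) | ant1:(0,2)->E->(0,3) | ant2:(1,2)->N->(0,2)
  grid max=3 at (0,4)
Step 2: ant0:(0,4)->W->(0,3) | ant1:(0,3)->E->(0,4) | ant2:(0,2)->E->(0,3)
  grid max=4 at (0,3)
Step 3: ant0:(0,3)->E->(0,4) | ant1:(0,4)->W->(0,3) | ant2:(0,3)->E->(0,4)
  grid max=7 at (0,4)
Step 4: ant0:(0,4)->W->(0,3) | ant1:(0,3)->E->(0,4) | ant2:(0,4)->W->(0,3)
  grid max=8 at (0,3)
Step 5: ant0:(0,3)->E->(0,4) | ant1:(0,4)->W->(0,3) | ant2:(0,3)->E->(0,4)
  grid max=11 at (0,4)
Step 6: ant0:(0,4)->W->(0,3) | ant1:(0,3)->E->(0,4) | ant2:(0,4)->W->(0,3)
  grid max=12 at (0,3)

(0,3) (0,4) (0,3)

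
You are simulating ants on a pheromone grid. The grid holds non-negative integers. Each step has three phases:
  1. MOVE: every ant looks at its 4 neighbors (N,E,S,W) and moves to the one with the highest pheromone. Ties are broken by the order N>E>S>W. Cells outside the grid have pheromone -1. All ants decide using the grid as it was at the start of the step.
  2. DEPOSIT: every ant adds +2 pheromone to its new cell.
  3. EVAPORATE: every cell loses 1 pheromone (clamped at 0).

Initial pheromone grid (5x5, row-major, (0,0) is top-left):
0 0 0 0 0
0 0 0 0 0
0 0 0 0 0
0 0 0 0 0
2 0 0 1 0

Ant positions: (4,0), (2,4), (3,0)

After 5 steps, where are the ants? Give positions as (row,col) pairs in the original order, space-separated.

Step 1: ant0:(4,0)->N->(3,0) | ant1:(2,4)->N->(1,4) | ant2:(3,0)->S->(4,0)
  grid max=3 at (4,0)
Step 2: ant0:(3,0)->S->(4,0) | ant1:(1,4)->N->(0,4) | ant2:(4,0)->N->(3,0)
  grid max=4 at (4,0)
Step 3: ant0:(4,0)->N->(3,0) | ant1:(0,4)->S->(1,4) | ant2:(3,0)->S->(4,0)
  grid max=5 at (4,0)
Step 4: ant0:(3,0)->S->(4,0) | ant1:(1,4)->N->(0,4) | ant2:(4,0)->N->(3,0)
  grid max=6 at (4,0)
Step 5: ant0:(4,0)->N->(3,0) | ant1:(0,4)->S->(1,4) | ant2:(3,0)->S->(4,0)
  grid max=7 at (4,0)

(3,0) (1,4) (4,0)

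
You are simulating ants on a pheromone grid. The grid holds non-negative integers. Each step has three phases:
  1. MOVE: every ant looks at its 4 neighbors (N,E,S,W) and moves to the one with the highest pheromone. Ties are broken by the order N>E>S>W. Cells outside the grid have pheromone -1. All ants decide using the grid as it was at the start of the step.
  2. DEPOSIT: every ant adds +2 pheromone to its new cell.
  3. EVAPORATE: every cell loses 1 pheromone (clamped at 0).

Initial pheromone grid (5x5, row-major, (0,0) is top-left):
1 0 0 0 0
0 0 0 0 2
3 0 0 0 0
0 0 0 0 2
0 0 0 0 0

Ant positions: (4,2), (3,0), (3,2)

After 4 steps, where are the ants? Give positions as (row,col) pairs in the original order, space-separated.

Step 1: ant0:(4,2)->N->(3,2) | ant1:(3,0)->N->(2,0) | ant2:(3,2)->N->(2,2)
  grid max=4 at (2,0)
Step 2: ant0:(3,2)->N->(2,2) | ant1:(2,0)->N->(1,0) | ant2:(2,2)->S->(3,2)
  grid max=3 at (2,0)
Step 3: ant0:(2,2)->S->(3,2) | ant1:(1,0)->S->(2,0) | ant2:(3,2)->N->(2,2)
  grid max=4 at (2,0)
Step 4: ant0:(3,2)->N->(2,2) | ant1:(2,0)->N->(1,0) | ant2:(2,2)->S->(3,2)
  grid max=4 at (2,2)

(2,2) (1,0) (3,2)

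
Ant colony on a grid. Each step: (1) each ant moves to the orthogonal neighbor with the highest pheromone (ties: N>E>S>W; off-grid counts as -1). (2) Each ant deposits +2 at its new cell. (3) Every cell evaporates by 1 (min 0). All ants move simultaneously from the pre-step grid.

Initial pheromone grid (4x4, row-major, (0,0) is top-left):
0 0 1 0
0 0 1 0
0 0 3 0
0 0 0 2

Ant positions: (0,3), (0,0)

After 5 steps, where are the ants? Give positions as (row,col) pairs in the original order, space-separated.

Step 1: ant0:(0,3)->W->(0,2) | ant1:(0,0)->E->(0,1)
  grid max=2 at (0,2)
Step 2: ant0:(0,2)->W->(0,1) | ant1:(0,1)->E->(0,2)
  grid max=3 at (0,2)
Step 3: ant0:(0,1)->E->(0,2) | ant1:(0,2)->W->(0,1)
  grid max=4 at (0,2)
Step 4: ant0:(0,2)->W->(0,1) | ant1:(0,1)->E->(0,2)
  grid max=5 at (0,2)
Step 5: ant0:(0,1)->E->(0,2) | ant1:(0,2)->W->(0,1)
  grid max=6 at (0,2)

(0,2) (0,1)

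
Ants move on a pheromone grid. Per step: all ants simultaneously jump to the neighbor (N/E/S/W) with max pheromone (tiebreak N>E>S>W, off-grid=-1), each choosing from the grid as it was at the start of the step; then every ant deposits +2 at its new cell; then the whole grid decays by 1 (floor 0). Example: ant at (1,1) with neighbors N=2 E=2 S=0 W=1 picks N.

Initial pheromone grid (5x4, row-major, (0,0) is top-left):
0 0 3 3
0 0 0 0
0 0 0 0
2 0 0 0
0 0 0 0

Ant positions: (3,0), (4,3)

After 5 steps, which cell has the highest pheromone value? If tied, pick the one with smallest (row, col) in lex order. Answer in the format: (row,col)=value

Step 1: ant0:(3,0)->N->(2,0) | ant1:(4,3)->N->(3,3)
  grid max=2 at (0,2)
Step 2: ant0:(2,0)->S->(3,0) | ant1:(3,3)->N->(2,3)
  grid max=2 at (3,0)
Step 3: ant0:(3,0)->N->(2,0) | ant1:(2,3)->N->(1,3)
  grid max=1 at (1,3)
Step 4: ant0:(2,0)->S->(3,0) | ant1:(1,3)->N->(0,3)
  grid max=2 at (3,0)
Step 5: ant0:(3,0)->N->(2,0) | ant1:(0,3)->S->(1,3)
  grid max=1 at (1,3)
Final grid:
  0 0 0 0
  0 0 0 1
  1 0 0 0
  1 0 0 0
  0 0 0 0
Max pheromone 1 at (1,3)

Answer: (1,3)=1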